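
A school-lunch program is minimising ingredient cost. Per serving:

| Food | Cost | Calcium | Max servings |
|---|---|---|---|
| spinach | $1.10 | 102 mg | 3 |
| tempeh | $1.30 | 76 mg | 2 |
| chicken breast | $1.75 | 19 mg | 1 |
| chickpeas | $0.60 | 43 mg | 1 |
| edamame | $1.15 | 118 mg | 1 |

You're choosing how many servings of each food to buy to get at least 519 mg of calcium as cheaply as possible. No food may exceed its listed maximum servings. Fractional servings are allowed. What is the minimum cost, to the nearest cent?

$5.94

Cost per mg of calcium: edamame $0.0097, spinach $0.0108, chickpeas $0.0140, tempeh $0.0171, chicken breast $0.0921.
Take 1 serving of edamame: +118.0 mg calcium for $1.15 (total $1.15, still need 401.0 mg).
Take 3 servings of spinach: +306.0 mg calcium for $3.30 (total $4.45, still need 95.0 mg).
Take 1 serving of chickpeas: +43.0 mg calcium for $0.60 (total $5.05, still need 52.0 mg).
Take 0.6842 servings of tempeh: +52.0 mg calcium for $0.89 (total $5.94, still need 0.0 mg).
Filling from the cheapest source first is optimal under one linear minimum: $5.94.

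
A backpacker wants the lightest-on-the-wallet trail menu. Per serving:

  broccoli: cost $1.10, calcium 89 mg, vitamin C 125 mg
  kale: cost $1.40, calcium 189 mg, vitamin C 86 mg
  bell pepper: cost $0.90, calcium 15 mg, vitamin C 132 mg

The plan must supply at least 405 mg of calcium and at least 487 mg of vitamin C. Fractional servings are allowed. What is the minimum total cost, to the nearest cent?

An LP optimum is at a vertex; with two nutrient constraints at most two foods are used. Check each candidate.
broccoli only: max(405/89, 487/125) = 4.551 servings → $5.01.
kale only: max(405/189, 487/86) = 5.663 servings → $7.93.
bell pepper only: max(405/15, 487/132) = 27 servings → $24.30.
broccoli + kale with both tight: 3.582 servings and 0.456 servings → $4.58.
broccoli + bell pepper: the both-tight solution has a negative serving — not a feasible corner.
kale + bell pepper with both tight: 1.951 servings and 2.418 servings → $4.91.
Cheapest feasible corner: $4.58.

$4.58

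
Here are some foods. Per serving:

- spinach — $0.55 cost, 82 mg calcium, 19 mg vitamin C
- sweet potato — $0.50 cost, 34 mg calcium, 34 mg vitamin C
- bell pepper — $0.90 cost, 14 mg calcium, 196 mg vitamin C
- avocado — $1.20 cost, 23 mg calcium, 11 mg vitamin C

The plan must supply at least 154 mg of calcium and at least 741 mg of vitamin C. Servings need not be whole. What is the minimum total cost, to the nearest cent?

With two linear requirements the optimum uses one or two foods; enumerate the corners.
spinach only: max(154/82, 741/19) = 39 servings → $21.45.
sweet potato only: max(154/34, 741/34) = 21.79 servings → $10.90.
bell pepper only: max(154/14, 741/196) = 11 servings → $9.90.
avocado only: max(154/23, 741/11) = 67.36 servings → $80.84.
spinach + sweet potato: the both-tight solution has a negative serving — not a feasible corner.
spinach + bell pepper with both tight: 1.253 servings and 3.659 servings → $3.98.
spinach + avocado: the both-tight solution has a negative serving — not a feasible corner.
sweet potato + bell pepper with both tight: 3.201 servings and 3.225 servings → $4.50.
sweet potato + avocado with both targets exact would need a negative amount; discard.
bell pepper + avocado with both tight: 3.525 servings and 4.55 servings → $8.63.
Cheapest feasible corner: $3.98.

$3.98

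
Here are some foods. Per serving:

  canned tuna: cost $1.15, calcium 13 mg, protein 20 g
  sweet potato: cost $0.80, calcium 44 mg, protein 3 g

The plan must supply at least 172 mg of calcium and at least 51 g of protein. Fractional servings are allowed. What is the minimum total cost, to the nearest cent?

$5.00

Two binding constraints pin down two serving amounts, so the optimal mix uses at most two foods. The candidates are each food alone (scaled to the tighter of calcium/protein) and each pair with both constraints tight.
canned tuna only: max(172/13, 51/20) = 13.23 servings → $15.22.
sweet potato only: max(172/44, 51/3) = 17 servings → $13.60.
canned tuna + sweet potato with both tight: 2.055 servings and 3.302 servings → $5.00.
So the least-cost plan costs $5.00.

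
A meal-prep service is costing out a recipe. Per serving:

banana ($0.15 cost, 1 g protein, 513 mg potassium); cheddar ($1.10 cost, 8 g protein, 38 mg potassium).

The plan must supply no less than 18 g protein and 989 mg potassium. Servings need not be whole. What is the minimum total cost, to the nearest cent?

Minimising a linear cost over {protein ≥ 18, potassium ≥ 989, servings ≥ 0} — the optimum is at a vertex, using one or two foods.
banana only: max(18/1, 989/513) = 18 servings → $2.70.
cheddar only: max(18/8, 989/38) = 26.03 servings → $28.63.
banana + cheddar with both tight: 1.778 servings and 2.028 servings → $2.50.
The minimum over all feasible corners is $2.50.

$2.50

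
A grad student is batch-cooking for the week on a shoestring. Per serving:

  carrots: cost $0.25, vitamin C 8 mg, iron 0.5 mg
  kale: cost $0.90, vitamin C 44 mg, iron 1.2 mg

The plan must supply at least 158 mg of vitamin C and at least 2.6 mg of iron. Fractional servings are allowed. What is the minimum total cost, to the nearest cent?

With two linear requirements the optimum uses one or two foods; enumerate the corners.
carrots only: max(158/8, 2.6/0.5) = 19.75 servings → $4.94.
kale only: max(158/44, 2.6/1.2) = 3.591 servings → $3.23.
carrots + kale: intersection lies outside the first quadrant.
The minimum over all feasible corners is $3.23.

$3.23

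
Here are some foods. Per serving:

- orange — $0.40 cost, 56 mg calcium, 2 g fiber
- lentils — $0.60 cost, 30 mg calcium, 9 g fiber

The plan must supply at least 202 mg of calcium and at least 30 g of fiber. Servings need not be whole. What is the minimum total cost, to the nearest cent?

$2.55

This is a tiny linear program; its minimum lies at a vertex of the feasible set. List the vertices and price them.
orange only: max(202/56, 30/2) = 15 servings → $6.00.
lentils only: max(202/30, 30/9) = 6.733 servings → $4.04.
orange + lentils with both tight: 2.068 servings and 2.874 servings → $2.55.
Cheapest feasible corner: $2.55.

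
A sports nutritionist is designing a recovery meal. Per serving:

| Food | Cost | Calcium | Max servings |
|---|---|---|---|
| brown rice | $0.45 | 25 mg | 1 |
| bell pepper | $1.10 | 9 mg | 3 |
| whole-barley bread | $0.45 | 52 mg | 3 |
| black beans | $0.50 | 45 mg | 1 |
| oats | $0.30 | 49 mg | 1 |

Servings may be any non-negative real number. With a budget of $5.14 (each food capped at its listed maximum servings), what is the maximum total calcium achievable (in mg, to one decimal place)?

Calcium per dollar: oats 163.3, whole-barley bread 115.6, black beans 90, brown rice 55.56, bell pepper 8.182.
Take 1 serving of oats: spends $0.30, +49.0 mg calcium (running total 49.0 mg).
Take 3 servings of whole-barley bread: spends $1.35, +156.0 mg calcium (running total 205.0 mg).
Take 1 serving of black beans: spends $0.50, +45.0 mg calcium (running total 250.0 mg).
Take 1 serving of brown rice: spends $0.45, +25.0 mg calcium (running total 275.0 mg).
Take 2.309 servings of bell pepper: spends $2.54, +20.8 mg calcium (running total 295.8 mg).
Filling greedily by calcium-per-dollar is optimal for one linear limit, giving 295.8 mg.

295.8 mg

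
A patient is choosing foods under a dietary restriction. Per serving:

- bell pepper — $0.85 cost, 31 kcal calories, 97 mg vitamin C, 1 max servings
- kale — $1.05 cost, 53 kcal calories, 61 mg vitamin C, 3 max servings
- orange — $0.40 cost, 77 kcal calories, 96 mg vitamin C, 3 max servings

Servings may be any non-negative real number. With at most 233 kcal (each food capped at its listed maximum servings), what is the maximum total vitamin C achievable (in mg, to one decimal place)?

348.8 mg

Vitamin C per kcal: bell pepper 3.129, orange 1.247, kale 1.151.
Take 1 serving of bell pepper: uses 31 kcal, +97.0 mg vitamin C (running total 97.0 mg).
Take 2.623 servings of orange: uses 202 kcal, +251.8 mg vitamin C (running total 348.8 mg).
Filling greedily by vitamin C-per-kcal is optimal for one linear limit, giving 348.8 mg.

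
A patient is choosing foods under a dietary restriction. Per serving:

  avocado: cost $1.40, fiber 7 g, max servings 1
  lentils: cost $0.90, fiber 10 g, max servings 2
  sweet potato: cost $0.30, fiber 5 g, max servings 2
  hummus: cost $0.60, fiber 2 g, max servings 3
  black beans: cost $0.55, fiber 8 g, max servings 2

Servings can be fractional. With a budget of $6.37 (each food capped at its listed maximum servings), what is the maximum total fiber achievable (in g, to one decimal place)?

Fiber per dollar: sweet potato 16.67, black beans 14.55, lentils 11.11, avocado 5, hummus 3.333.
Take 2 servings of sweet potato: spends $0.60, +10.0 g fiber (running total 10.0 g).
Take 2 servings of black beans: spends $1.10, +16.0 g fiber (running total 26.0 g).
Take 2 servings of lentils: spends $1.80, +20.0 g fiber (running total 46.0 g).
Take 1 serving of avocado: spends $1.40, +7.0 g fiber (running total 53.0 g).
Take 2.45 servings of hummus: spends $1.47, +4.9 g fiber (running total 57.9 g).
Greedy by best ratio exhausts the cost allowance optimally: 57.9 g.

57.9 g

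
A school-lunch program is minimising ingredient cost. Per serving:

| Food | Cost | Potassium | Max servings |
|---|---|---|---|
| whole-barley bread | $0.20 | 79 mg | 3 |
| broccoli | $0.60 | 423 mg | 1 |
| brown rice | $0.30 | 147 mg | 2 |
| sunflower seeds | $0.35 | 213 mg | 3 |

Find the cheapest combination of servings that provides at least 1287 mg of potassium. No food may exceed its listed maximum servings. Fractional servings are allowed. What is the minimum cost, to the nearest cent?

$2.11

Cost per mg of potassium: broccoli $0.0014, sunflower seeds $0.0016, brown rice $0.0020, whole-barley bread $0.0025.
Take 1 serving of broccoli: +423.0 mg potassium for $0.60 (total $0.60, still need 864.0 mg).
Take 3 servings of sunflower seeds: +639.0 mg potassium for $1.05 (total $1.65, still need 225.0 mg).
Take 1.531 servings of brown rice: +225.0 mg potassium for $0.46 (total $2.11, still need 0.0 mg).
Greedy by cheapest-per-mg is optimal for a single linear constraint, so the minimum cost is $2.11.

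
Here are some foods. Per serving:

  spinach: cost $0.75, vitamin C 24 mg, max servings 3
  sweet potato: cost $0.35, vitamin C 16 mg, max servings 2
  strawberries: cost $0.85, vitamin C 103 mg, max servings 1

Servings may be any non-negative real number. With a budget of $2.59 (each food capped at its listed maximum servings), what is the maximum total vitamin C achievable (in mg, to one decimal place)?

Vitamin C per dollar: strawberries 121.2, sweet potato 45.71, spinach 32.
Take 1 serving of strawberries: spends $0.85, +103.0 mg vitamin C (running total 103.0 mg).
Take 2 servings of sweet potato: spends $0.70, +32.0 mg vitamin C (running total 135.0 mg).
Take 1.387 servings of spinach: spends $1.04, +33.3 mg vitamin C (running total 168.3 mg).
Filling greedily by vitamin C-per-dollar is optimal for one linear limit, giving 168.3 mg.

168.3 mg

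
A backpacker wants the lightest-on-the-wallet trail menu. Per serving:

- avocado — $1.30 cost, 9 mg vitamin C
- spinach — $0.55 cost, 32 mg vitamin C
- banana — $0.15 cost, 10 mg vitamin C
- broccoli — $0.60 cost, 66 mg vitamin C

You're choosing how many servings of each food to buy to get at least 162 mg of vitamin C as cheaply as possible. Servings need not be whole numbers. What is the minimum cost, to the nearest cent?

$1.47

Cost per mg of vitamin C: broccoli $0.0091, banana $0.0150, spinach $0.0172, avocado $0.1444.
With no serving limits, use only broccoli: 162 mg / 66 mg = 2.455 servings × $0.60 = $1.47.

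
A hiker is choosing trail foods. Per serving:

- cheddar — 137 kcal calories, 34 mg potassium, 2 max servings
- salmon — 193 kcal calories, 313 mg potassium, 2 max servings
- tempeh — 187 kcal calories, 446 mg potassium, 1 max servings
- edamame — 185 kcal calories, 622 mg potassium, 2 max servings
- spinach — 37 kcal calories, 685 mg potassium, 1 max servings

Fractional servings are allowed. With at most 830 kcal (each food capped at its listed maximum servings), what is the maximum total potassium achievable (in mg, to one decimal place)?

2757.7 mg

Potassium per kcal: spinach 18.51, edamame 3.362, tempeh 2.385, salmon 1.622, cheddar 0.2482.
Take 1 serving of spinach: uses 37 kcal, +685.0 mg potassium (running total 685.0 mg).
Take 2 servings of edamame: uses 370 kcal, +1244.0 mg potassium (running total 1929.0 mg).
Take 1 serving of tempeh: uses 187 kcal, +446.0 mg potassium (running total 2375.0 mg).
Take 1.223 servings of salmon: uses 236 kcal, +382.7 mg potassium (running total 2757.7 mg).
Greedy by best ratio exhausts the calories allowance optimally: 2757.7 mg.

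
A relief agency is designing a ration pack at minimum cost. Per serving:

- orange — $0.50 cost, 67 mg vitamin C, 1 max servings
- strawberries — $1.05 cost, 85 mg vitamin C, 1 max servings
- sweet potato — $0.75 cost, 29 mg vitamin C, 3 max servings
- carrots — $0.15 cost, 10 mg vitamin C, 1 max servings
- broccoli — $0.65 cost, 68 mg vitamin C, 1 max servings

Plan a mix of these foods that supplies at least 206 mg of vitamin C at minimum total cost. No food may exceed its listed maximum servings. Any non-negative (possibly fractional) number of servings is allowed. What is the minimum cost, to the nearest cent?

Cost per mg of vitamin C: orange $0.0075, broccoli $0.0096, strawberries $0.0124, carrots $0.0150, sweet potato $0.0259.
Take 1 serving of orange: +67.0 mg vitamin C for $0.50 (total $0.50, still need 139.0 mg).
Take 1 serving of broccoli: +68.0 mg vitamin C for $0.65 (total $1.15, still need 71.0 mg).
Take 0.8353 servings of strawberries: +71.0 mg vitamin C for $0.88 (total $2.03, still need 0.0 mg).
Greedy by cheapest-per-mg is optimal for a single linear constraint, so the minimum cost is $2.03.

$2.03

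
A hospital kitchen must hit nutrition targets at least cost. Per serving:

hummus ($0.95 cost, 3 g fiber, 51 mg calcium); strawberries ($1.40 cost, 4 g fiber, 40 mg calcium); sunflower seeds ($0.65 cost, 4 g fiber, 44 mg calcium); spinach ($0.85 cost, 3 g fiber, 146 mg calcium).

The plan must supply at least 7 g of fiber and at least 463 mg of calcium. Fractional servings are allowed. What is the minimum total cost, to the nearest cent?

The cheapest plan sits at a corner of the feasible region — with two constraints it uses at most two foods.
hummus only: max(7/3, 463/51) = 9.078 servings → $8.62.
strawberries only: max(7/4, 463/40) = 11.57 servings → $16.20.
sunflower seeds only: max(7/4, 463/44) = 10.52 servings → $6.84.
spinach only: max(7/3, 463/146) = 3.171 servings → $2.70.
hummus + strawberries: the both-tight solution has a negative serving — not a feasible corner.
hummus + sunflower seeds: the both-tight solution has a negative serving — not a feasible corner.
hummus + spinach with both targets exact would need a negative amount; discard.
strawberries + sunflower seeds: intersection lies outside the first quadrant.
strawberries + spinach: the both-tight solution has a negative serving — not a feasible corner.
sunflower seeds + spinach: the both-tight solution has a negative serving — not a feasible corner.
So the least-cost plan costs $2.70.

$2.70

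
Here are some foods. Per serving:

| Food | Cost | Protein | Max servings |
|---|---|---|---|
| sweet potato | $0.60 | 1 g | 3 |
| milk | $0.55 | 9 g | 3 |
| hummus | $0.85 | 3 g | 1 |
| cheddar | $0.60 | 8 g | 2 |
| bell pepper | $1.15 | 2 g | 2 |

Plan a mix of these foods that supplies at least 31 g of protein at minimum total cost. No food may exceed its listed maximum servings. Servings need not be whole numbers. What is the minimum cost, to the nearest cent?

Cost per g of protein: milk $0.0611, cheddar $0.0750, hummus $0.2833, bell pepper $0.5750, sweet potato $0.6000.
Take 3 servings of milk: +27.0 g protein for $1.65 (total $1.65, still need 4.0 g).
Take 0.5 servings of cheddar: +4.0 g protein for $0.30 (total $1.95, still need 0.0 g).
Greedy by cheapest-per-g is optimal for a single linear constraint, so the minimum cost is $1.95.

$1.95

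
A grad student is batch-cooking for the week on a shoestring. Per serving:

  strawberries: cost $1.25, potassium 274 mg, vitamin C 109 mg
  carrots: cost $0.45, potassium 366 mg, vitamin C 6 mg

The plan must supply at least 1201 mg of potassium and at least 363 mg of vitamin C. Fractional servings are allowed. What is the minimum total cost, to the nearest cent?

$4.48

This is a tiny linear program; its minimum lies at a vertex of the feasible set. List the vertices and price them.
strawberries only: max(1201/274, 363/109) = 4.383 servings → $5.48.
carrots only: max(1201/366, 363/6) = 60.5 servings → $27.23.
strawberries + carrots with both tight: 3.285 servings and 0.8221 servings → $4.48.
The minimum over all feasible corners is $4.48.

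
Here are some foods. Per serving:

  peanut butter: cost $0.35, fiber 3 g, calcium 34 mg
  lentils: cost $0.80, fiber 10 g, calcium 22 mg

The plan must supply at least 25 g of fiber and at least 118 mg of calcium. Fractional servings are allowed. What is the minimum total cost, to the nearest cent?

$2.25

This is a tiny linear program; its minimum lies at a vertex of the feasible set. List the vertices and price them.
peanut butter only: max(25/3, 118/34) = 8.333 servings → $2.92.
lentils only: max(25/10, 118/22) = 5.364 servings → $4.29.
peanut butter + lentils with both tight: 2.299 servings and 1.81 servings → $2.25.
Cheapest feasible corner: $2.25.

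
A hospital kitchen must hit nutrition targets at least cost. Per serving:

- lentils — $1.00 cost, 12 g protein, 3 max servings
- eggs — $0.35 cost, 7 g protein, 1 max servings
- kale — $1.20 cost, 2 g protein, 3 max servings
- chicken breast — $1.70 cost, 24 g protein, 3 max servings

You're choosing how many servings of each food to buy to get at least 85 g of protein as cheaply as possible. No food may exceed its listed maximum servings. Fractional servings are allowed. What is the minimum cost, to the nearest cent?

$5.95

Cost per g of protein: eggs $0.0500, chicken breast $0.0708, lentils $0.0833, kale $0.6000.
Take 1 serving of eggs: +7.0 g protein for $0.35 (total $0.35, still need 78.0 g).
Take 3 servings of chicken breast: +72.0 g protein for $5.10 (total $5.45, still need 6.0 g).
Take 0.5 servings of lentils: +6.0 g protein for $0.50 (total $5.95, still need 0.0 g).
Filling from the cheapest source first is optimal under one linear minimum: $5.95.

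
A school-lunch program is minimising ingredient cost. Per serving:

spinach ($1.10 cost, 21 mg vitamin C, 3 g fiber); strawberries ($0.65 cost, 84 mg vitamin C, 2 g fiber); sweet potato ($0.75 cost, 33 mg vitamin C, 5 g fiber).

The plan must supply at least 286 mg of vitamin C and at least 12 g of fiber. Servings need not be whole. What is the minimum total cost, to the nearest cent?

Two binding constraints pin down two serving amounts, so the optimal mix uses at most two foods. The candidates are each food alone (scaled to the tighter of vitamin C/fiber) and each pair with both constraints tight.
spinach only: max(286/21, 12/3) = 13.62 servings → $14.98.
strawberries only: max(286/84, 12/2) = 6 servings → $3.90.
sweet potato only: max(286/33, 12/5) = 8.667 servings → $6.50.
spinach + strawberries with both tight: 2.076 servings and 2.886 servings → $4.16.
spinach + sweet potato: the both-tight solution has a negative serving — not a feasible corner.
strawberries + sweet potato with both tight: 2.921 servings and 1.232 servings → $2.82.
The minimum over all feasible corners is $2.82.

$2.82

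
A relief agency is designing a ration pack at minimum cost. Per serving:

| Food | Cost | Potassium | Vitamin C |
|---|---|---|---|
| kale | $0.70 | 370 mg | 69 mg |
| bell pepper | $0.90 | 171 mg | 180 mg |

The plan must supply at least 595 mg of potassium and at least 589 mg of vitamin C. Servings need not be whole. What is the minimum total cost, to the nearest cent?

$2.99

An LP optimum is at a vertex; with two nutrient constraints at most two foods are used. Check each candidate.
kale only: max(595/370, 589/69) = 8.536 servings → $5.98.
bell pepper only: max(595/171, 589/180) = 3.48 servings → $3.13.
kale + bell pepper with both tight: 0.1164 servings and 3.228 servings → $2.99.
So the least-cost plan costs $2.99.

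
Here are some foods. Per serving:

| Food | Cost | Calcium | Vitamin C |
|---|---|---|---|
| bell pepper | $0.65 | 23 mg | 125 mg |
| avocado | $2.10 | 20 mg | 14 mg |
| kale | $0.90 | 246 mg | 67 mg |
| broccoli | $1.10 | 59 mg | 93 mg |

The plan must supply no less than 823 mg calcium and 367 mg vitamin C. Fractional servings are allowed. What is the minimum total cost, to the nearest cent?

At the optimum either one food covers both requirements or two foods hit both targets exactly; no other combination can be cheaper.
bell pepper only: max(823/23, 367/125) = 35.78 servings → $23.26.
avocado only: max(823/20, 367/14) = 41.15 servings → $86.42.
kale only: max(823/246, 367/67) = 5.478 servings → $4.93.
broccoli only: max(823/59, 367/93) = 13.95 servings → $15.34.
bell pepper + avocado: the both-tight solution has a negative serving — not a feasible corner.
bell pepper + kale with both tight: 1.203 servings and 3.233 servings → $3.69.
bell pepper + broccoli with both targets exact would need a negative amount; discard.
avocado + kale with both tight: 16.7 servings and 1.988 servings → $36.86.
avocado + broccoli: the both-tight solution has a negative serving — not a feasible corner.
kale + broccoli with both tight: 2.9 servings and 1.857 servings → $4.65.
So the least-cost plan costs $3.69.

$3.69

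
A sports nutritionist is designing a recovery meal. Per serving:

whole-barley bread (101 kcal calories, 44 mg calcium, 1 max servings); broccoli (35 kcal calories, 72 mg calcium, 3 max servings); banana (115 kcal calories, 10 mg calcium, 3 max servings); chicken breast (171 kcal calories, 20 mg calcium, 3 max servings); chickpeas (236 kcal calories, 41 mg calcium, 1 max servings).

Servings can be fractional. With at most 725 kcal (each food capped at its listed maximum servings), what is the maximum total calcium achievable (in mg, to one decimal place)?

Calcium per kcal: broccoli 2.057, whole-barley bread 0.4356, chickpeas 0.1737, chicken breast 0.117, banana 0.08696.
Take 3 servings of broccoli: uses 105 kcal, +216.0 mg calcium (running total 216.0 mg).
Take 1 serving of whole-barley bread: uses 101 kcal, +44.0 mg calcium (running total 260.0 mg).
Take 1 serving of chickpeas: uses 236 kcal, +41.0 mg calcium (running total 301.0 mg).
Take 1.655 servings of chicken breast: uses 283 kcal, +33.1 mg calcium (running total 334.1 mg).
Filling greedily by calcium-per-kcal is optimal for one linear limit, giving 334.1 mg.

334.1 mg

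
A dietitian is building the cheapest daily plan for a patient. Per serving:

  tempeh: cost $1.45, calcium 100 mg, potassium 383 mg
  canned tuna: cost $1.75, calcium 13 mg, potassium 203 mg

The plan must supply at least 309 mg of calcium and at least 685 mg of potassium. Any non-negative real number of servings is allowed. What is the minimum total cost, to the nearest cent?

Check every corner: each single food scaled to meet both minima, and each pair solved so both constraints bind.
tempeh only: max(309/100, 685/383) = 3.09 servings → $4.48.
canned tuna only: max(309/13, 685/203) = 23.77 servings → $41.60.
tempeh + canned tuna: the both-tight solution has a negative serving — not a feasible corner.
So the least-cost plan costs $4.48.

$4.48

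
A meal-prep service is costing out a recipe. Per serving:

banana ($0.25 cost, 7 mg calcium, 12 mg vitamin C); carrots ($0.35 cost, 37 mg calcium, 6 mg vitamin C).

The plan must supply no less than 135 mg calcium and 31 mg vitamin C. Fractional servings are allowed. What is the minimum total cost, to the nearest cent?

A basic optimal solution has at most two foods positive. Try each food alone and each pair with both targets met exactly.
banana only: max(135/7, 31/12) = 19.29 servings → $4.82.
carrots only: max(135/37, 31/6) = 5.167 servings → $1.81.
banana + carrots with both tight: 0.8383 servings and 3.49 servings → $1.43.
The minimum over all feasible corners is $1.43.

$1.43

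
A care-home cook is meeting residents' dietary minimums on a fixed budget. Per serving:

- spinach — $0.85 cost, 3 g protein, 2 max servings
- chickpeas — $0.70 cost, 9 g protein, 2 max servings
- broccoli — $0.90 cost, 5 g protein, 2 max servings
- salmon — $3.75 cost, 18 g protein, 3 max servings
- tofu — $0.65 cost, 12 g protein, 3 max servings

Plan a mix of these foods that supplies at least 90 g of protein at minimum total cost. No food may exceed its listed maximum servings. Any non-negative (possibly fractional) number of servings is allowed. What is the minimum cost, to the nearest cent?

Cost per g of protein: tofu $0.0542, chickpeas $0.0778, broccoli $0.1800, salmon $0.2083, spinach $0.2833.
Take 3 servings of tofu: +36.0 g protein for $1.95 (total $1.95, still need 54.0 g).
Take 2 servings of chickpeas: +18.0 g protein for $1.40 (total $3.35, still need 36.0 g).
Take 2 servings of broccoli: +10.0 g protein for $1.80 (total $5.15, still need 26.0 g).
Take 1.444 servings of salmon: +26.0 g protein for $5.42 (total $10.57, still need 0.0 g).
Greedy by cheapest-per-g is optimal for a single linear constraint, so the minimum cost is $10.57.

$10.57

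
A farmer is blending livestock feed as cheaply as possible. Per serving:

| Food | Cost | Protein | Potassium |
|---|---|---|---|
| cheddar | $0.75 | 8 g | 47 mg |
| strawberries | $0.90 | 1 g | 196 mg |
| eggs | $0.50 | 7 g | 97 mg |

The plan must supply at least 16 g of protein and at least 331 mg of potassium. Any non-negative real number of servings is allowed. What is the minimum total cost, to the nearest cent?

This is a tiny linear program; its minimum lies at a vertex of the feasible set. List the vertices and price them.
cheddar only: max(16/8, 331/47) = 7.043 servings → $5.28.
strawberries only: max(16/1, 331/196) = 16 servings → $14.40.
eggs only: max(16/7, 331/97) = 3.412 servings → $1.71.
cheddar + strawberries with both tight: 1.844 servings and 1.247 servings → $2.51.
cheddar + eggs: the both-tight solution has a negative serving — not a feasible corner.
strawberries + eggs with both tight: 0.6 servings and 2.2 servings → $1.64.
So the least-cost plan costs $1.64.

$1.64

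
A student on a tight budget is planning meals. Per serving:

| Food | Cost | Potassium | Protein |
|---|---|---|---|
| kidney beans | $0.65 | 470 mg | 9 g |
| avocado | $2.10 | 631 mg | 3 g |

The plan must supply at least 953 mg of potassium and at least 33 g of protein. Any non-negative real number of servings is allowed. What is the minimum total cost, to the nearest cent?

$2.38

With two linear requirements the optimum uses one or two foods; enumerate the corners.
kidney beans only: max(953/470, 33/9) = 3.667 servings → $2.38.
avocado only: max(953/631, 33/3) = 11 servings → $23.10.
kidney beans + avocado: the both-tight solution has a negative serving — not a feasible corner.
So the least-cost plan costs $2.38.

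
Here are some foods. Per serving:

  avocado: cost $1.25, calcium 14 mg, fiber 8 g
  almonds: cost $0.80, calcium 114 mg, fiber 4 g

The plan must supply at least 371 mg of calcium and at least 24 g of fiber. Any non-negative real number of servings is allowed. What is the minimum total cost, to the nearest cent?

For a min-cost LP with two ≥-constraints, a basic feasible solution has at most two positive variables.
avocado only: max(371/14, 24/8) = 26.5 servings → $33.12.
almonds only: max(371/114, 24/4) = 6 servings → $4.80.
avocado + almonds with both tight: 1.463 servings and 3.075 servings → $4.29.
The minimum over all feasible corners is $4.29.

$4.29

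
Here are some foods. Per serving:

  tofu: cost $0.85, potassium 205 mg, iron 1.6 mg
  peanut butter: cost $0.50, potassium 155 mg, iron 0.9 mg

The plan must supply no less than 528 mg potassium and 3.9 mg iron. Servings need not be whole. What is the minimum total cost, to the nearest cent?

$2.09

This is a tiny linear program; its minimum lies at a vertex of the feasible set. List the vertices and price them.
tofu only: max(528/205, 3.9/1.6) = 2.576 servings → $2.19.
peanut butter only: max(528/155, 3.9/0.9) = 4.333 servings → $2.17.
tofu + peanut butter with both tight: 2.036 servings and 0.7134 servings → $2.09.
Cheapest feasible corner: $2.09.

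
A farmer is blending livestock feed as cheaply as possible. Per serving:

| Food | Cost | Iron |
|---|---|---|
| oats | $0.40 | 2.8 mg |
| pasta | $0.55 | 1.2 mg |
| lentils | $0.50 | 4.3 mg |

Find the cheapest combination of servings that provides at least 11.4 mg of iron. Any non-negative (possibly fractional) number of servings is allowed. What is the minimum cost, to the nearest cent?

$1.33

Cost per mg of iron: lentils $0.1163, oats $0.1429, pasta $0.4583.
With no serving limits, use only lentils: 11.4 mg / 4.3 mg = 2.651 servings × $0.50 = $1.33.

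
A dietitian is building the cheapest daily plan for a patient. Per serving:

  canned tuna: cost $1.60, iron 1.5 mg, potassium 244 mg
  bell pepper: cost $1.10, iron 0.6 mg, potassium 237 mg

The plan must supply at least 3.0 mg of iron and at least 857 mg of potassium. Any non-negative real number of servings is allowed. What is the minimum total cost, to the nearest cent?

$4.42

canned tuna only: max(3.0/1.5, 857/244) = 3.512 servings → $5.62.
bell pepper only: max(3.0/0.6, 857/237) = 5 servings → $5.50.
canned tuna + bell pepper with both tight: 0.9412 servings and 2.647 servings → $4.42.
Cheapest feasible corner: $4.42.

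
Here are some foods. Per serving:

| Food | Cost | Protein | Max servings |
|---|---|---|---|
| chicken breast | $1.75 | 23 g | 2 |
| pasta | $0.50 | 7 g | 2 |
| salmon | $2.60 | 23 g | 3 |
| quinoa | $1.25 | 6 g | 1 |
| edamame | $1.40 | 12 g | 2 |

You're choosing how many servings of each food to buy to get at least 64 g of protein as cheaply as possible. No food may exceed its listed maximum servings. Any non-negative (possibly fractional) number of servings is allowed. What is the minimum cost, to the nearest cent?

$4.95

Cost per g of protein: pasta $0.0714, chicken breast $0.0761, salmon $0.1130, edamame $0.1167, quinoa $0.2083.
Take 2 servings of pasta: +14.0 g protein for $1.00 (total $1.00, still need 50.0 g).
Take 2 servings of chicken breast: +46.0 g protein for $3.50 (total $4.50, still need 4.0 g).
Take 0.1739 servings of salmon: +4.0 g protein for $0.45 (total $4.95, still need 0.0 g).
Filling from the cheapest source first is optimal under one linear minimum: $4.95.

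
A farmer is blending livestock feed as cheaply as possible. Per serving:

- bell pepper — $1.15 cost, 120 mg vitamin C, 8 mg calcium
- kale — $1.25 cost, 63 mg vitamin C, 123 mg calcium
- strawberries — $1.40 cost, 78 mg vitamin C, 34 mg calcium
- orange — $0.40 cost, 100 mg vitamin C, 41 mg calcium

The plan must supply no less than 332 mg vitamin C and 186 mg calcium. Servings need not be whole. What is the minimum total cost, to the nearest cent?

$1.81

Compare the cost at each extreme point of the feasible region.
bell pepper only: max(332/120, 186/8) = 23.25 servings → $26.74.
kale only: max(332/63, 186/123) = 5.27 servings → $6.59.
strawberries only: max(332/78, 186/34) = 5.471 servings → $7.66.
orange only: max(332/100, 186/41) = 4.537 servings → $1.81.
bell pepper + kale with both tight: 2.043 servings and 1.379 servings → $4.07.
bell pepper + strawberries with both targets exact would need a negative amount; discard.
bell pepper + orange with both targets exact would need a negative amount; discard.
kale + strawberries with both tight: 0.4321 servings and 3.907 servings → $6.01.
kale + orange with both tight: 0.5133 servings and 2.997 servings → $1.84.
strawberries + orange: the both-tight solution has a negative serving — not a feasible corner.
So the least-cost plan costs $1.81.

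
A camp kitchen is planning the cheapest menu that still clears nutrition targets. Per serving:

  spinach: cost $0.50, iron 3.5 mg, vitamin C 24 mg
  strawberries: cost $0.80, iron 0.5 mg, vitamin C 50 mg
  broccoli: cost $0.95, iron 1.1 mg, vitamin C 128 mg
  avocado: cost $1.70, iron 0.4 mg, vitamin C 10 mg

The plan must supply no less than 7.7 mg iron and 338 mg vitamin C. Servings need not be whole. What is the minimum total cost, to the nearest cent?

$2.98

Check every corner: each single food scaled to meet both minima, and each pair solved so both constraints bind.
spinach only: max(7.7/3.5, 338/24) = 14.08 servings → $7.04.
strawberries only: max(7.7/0.5, 338/50) = 15.4 servings → $12.32.
broccoli only: max(7.7/1.1, 338/128) = 7 servings → $6.65.
avocado only: max(7.7/0.4, 338/10) = 33.8 servings → $57.46.
spinach + strawberries with both tight: 1.325 servings and 6.124 servings → $5.56.
spinach + broccoli with both tight: 1.456 servings and 2.368 servings → $2.98.
spinach + avocado with both targets exact would need a negative amount; discard.
strawberries + broccoli with both targets exact would need a negative amount; discard.
strawberries + avocado with both tight: 3.88 servings and 14.4 servings → $27.58.
broccoli + avocado with both tight: 1.448 servings and 15.27 servings → $27.33.
Cheapest feasible corner: $2.98.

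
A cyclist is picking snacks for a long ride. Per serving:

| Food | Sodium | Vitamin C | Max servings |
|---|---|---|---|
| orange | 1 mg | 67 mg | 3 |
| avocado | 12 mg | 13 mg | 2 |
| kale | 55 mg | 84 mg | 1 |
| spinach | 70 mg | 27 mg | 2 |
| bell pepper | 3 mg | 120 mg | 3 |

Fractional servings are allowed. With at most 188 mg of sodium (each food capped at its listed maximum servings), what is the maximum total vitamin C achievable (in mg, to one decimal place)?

708.4 mg

Vitamin C per mg sodium: orange 67, bell pepper 40, kale 1.527, avocado 1.083, spinach 0.3857.
Take 3 servings of orange: uses 3 mg sodium, +201.0 mg vitamin C (running total 201.0 mg).
Take 3 servings of bell pepper: uses 9 mg sodium, +360.0 mg vitamin C (running total 561.0 mg).
Take 1 serving of kale: uses 55 mg sodium, +84.0 mg vitamin C (running total 645.0 mg).
Take 2 servings of avocado: uses 24 mg sodium, +26.0 mg vitamin C (running total 671.0 mg).
Take 1.386 servings of spinach: uses 97 mg sodium, +37.4 mg vitamin C (running total 708.4 mg).
Greedy by best ratio exhausts the sodium allowance optimally: 708.4 mg.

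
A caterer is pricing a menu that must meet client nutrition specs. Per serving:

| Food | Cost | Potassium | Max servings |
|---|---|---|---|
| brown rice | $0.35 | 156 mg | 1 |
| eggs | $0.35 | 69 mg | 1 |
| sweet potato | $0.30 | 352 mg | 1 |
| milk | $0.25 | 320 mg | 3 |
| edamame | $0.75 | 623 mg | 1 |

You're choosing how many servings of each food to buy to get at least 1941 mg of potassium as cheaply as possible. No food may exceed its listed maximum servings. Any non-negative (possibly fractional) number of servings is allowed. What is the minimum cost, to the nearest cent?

$1.81

Cost per mg of potassium: milk $0.0008, sweet potato $0.0009, edamame $0.0012, brown rice $0.0022, eggs $0.0051.
Take 3 servings of milk: +960.0 mg potassium for $0.75 (total $0.75, still need 981.0 mg).
Take 1 serving of sweet potato: +352.0 mg potassium for $0.30 (total $1.05, still need 629.0 mg).
Take 1 serving of edamame: +623.0 mg potassium for $0.75 (total $1.80, still need 6.0 mg).
Take 0.03846 servings of brown rice: +6.0 mg potassium for $0.01 (total $1.81, still need 0.0 mg).
Greedy by cheapest-per-mg is optimal for a single linear constraint, so the minimum cost is $1.81.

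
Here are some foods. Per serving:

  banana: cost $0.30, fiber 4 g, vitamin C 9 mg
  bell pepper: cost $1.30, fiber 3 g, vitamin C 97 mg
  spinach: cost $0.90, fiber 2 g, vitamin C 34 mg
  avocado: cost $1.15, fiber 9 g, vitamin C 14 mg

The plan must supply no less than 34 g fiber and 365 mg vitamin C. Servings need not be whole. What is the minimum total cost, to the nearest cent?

banana only: max(34/4, 365/9) = 40.56 servings → $12.17.
bell pepper only: max(34/3, 365/97) = 11.33 servings → $14.73.
spinach only: max(34/2, 365/34) = 17 servings → $15.30.
avocado only: max(34/9, 365/14) = 26.07 servings → $29.98.
banana + bell pepper with both tight: 6.102 servings and 3.197 servings → $5.99.
banana + spinach with both tight: 3.61 servings and 9.78 servings → $9.88.
banana + avocado: the both-tight solution has a negative serving — not a feasible corner.
bell pepper + spinach with both targets exact would need a negative amount; discard.
bell pepper + avocado with both tight: 3.38 servings and 2.651 servings → $7.44.
spinach + avocado with both tight: 10.1 servings and 1.532 servings → $10.86.
So the least-cost plan costs $5.99.

$5.99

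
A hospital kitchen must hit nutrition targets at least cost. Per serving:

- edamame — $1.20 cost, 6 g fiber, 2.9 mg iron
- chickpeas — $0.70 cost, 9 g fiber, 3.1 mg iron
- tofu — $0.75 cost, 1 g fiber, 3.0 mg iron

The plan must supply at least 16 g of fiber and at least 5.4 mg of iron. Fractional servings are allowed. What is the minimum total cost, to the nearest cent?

$1.24

edamame only: max(16/6, 5.4/2.9) = 2.667 servings → $3.20.
chickpeas only: max(16/9, 5.4/3.1) = 1.778 servings → $1.24.
tofu only: max(16/1, 5.4/3.0) = 16 servings → $12.00.
edamame + chickpeas: intersection lies outside the first quadrant.
edamame + tofu with both targets exact would need a negative amount; discard.
chickpeas + tofu with both targets exact would need a negative amount; discard.
So the least-cost plan costs $1.24.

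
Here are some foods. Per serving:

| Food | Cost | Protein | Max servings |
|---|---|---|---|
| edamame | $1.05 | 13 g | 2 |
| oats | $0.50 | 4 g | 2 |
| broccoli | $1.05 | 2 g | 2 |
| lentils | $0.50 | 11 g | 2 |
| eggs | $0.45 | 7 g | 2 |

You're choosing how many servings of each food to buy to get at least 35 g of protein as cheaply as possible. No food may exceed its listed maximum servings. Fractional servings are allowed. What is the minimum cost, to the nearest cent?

$1.84

Cost per g of protein: lentils $0.0455, eggs $0.0643, edamame $0.0808, oats $0.1250, broccoli $0.5250.
Take 2 servings of lentils: +22.0 g protein for $1.00 (total $1.00, still need 13.0 g).
Take 1.857 servings of eggs: +13.0 g protein for $0.84 (total $1.84, still need 0.0 g).
Greedy by cheapest-per-g is optimal for a single linear constraint, so the minimum cost is $1.84.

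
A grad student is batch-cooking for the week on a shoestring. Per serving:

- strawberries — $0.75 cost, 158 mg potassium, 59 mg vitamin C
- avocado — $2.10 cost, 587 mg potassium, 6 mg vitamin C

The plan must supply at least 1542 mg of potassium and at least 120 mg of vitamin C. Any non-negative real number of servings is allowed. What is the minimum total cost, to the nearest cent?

$5.85

At the optimum either one food covers both requirements or two foods hit both targets exactly; no other combination can be cheaper.
strawberries only: max(1542/158, 120/59) = 9.759 servings → $7.32.
avocado only: max(1542/587, 120/6) = 20 servings → $42.00.
strawberries + avocado with both tight: 1.816 servings and 2.138 servings → $5.85.
Cheapest feasible corner: $5.85.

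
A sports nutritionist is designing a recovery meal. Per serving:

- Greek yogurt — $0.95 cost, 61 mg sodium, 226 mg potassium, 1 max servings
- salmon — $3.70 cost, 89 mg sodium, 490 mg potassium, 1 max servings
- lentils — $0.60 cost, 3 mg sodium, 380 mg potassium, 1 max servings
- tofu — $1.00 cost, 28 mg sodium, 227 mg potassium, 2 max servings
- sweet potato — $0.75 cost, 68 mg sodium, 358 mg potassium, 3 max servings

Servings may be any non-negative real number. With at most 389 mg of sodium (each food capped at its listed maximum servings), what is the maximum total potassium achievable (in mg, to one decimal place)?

Potassium per mg sodium: lentils 126.7, tofu 8.107, salmon 5.506, sweet potato 5.265, Greek yogurt 3.705.
Take 1 serving of lentils: uses 3 mg sodium, +380.0 mg potassium (running total 380.0 mg).
Take 2 servings of tofu: uses 56 mg sodium, +454.0 mg potassium (running total 834.0 mg).
Take 1 serving of salmon: uses 89 mg sodium, +490.0 mg potassium (running total 1324.0 mg).
Take 3 servings of sweet potato: uses 204 mg sodium, +1074.0 mg potassium (running total 2398.0 mg).
Take 0.6066 servings of Greek yogurt: uses 37 mg sodium, +137.1 mg potassium (running total 2535.1 mg).
Greedy by best ratio exhausts the sodium allowance optimally: 2535.1 mg.

2535.1 mg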